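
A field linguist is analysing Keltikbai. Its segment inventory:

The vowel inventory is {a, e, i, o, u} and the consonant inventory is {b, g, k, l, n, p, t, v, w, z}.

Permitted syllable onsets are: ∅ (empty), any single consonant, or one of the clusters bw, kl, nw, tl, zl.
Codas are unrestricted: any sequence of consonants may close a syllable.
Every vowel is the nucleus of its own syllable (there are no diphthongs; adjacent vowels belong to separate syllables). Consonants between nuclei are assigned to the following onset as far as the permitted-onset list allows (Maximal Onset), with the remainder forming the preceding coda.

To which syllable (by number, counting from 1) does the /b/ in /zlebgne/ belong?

Vowels present: e, e; each is a nucleus, giving 2 syllables.
V1 /e/ – V2 /e/: /bgn/ splits as /bg/ + /n/ (/n/ is the longest suffix that is a licit onset).
Syllabification: zlebg.ne.
The /b/ is in the coda of syllable 1 (/zlebg/).

1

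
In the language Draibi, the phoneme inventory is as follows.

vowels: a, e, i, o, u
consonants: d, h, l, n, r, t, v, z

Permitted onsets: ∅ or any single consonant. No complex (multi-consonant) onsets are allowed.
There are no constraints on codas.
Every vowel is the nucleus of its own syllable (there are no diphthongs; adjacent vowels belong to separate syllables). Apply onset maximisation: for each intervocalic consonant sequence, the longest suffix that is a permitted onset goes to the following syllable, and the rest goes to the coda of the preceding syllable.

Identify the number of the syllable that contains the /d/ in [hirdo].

2

The vowels are i, o — 2 nuclei, so 2 syllables.
σ1/σ2 boundary: cluster /rd/ — the longest permitted-onset suffix is /d/; onset = /d/, preceding coda = /r/.
Syllabification: hir.do.
The /d/ is in the onset of syllable 2 (/do/).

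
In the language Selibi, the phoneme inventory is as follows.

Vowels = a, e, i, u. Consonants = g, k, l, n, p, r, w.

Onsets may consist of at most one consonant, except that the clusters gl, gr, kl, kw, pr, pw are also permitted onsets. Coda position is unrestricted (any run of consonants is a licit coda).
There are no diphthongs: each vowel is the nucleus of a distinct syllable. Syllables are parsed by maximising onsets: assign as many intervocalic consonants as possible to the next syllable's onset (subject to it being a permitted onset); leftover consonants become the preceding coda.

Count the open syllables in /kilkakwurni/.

2

Vowels present: i, a, u, i; each is a nucleus, giving 4 syllables.
Between /i/ (V1) and /a/ (V2): cluster /lk/ — the longest permitted-onset suffix is /k/; onset = /k/, preceding coda = /l/.
Between /a/ (V2) and /u/ (V3): cluster /kw/ — /kw/ is itself a permitted onset, so the whole cluster goes right; preceding coda = ∅.
Between /u/ (V3) and /i/ (V4): /rn/ — longest licit onset from the right is /n/, leaving /r/ as coda.
So the parse is kil.ka.kwur.ni.
Classifying each syllable: /kil/ (closed), /ka/ (open), /kwur/ (closed), /ni/ (open).
Open syllables: 2.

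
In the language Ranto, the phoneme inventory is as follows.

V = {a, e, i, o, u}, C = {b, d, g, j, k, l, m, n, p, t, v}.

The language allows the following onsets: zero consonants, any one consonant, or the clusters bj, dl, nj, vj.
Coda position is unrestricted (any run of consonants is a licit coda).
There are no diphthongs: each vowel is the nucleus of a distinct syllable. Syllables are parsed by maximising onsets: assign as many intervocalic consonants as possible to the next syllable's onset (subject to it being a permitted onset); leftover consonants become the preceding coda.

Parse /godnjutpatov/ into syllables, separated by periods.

Vowels present: o, u, a, o; each is a nucleus, giving 4 syllables.
Between /o/ (V1) and /u/ (V2): /dnj/ — longest licit onset from the right is /nj/, leaving /d/ as coda.
Between /u/ (V2) and /a/ (V3): /tp/ splits as /t/ + /p/ (/p/ is the longest suffix that is a licit onset).
Between /a/ (V3) and /o/ (V4): /t/ is a single consonant, so it becomes the next onset.

god.njut.pa.tov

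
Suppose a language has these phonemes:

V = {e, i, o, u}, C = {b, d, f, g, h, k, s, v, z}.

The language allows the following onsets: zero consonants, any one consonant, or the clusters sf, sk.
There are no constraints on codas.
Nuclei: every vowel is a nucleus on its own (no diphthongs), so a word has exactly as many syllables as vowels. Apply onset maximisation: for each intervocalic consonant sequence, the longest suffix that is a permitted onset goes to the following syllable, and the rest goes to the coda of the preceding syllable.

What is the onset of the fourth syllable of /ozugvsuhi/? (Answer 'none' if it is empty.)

Vowels present: o, u, u, i; each is a nucleus, giving 4 syllables.
V1 /o/ – V2 /u/: just /z/ — single C goes to the following onset.
V2 /u/ – V3 /u/: cluster /gvs/ — the longest permitted-onset suffix is /s/; onset = /s/, preceding coda = /gv/.
V3 /u/ – V4 /i/: just /h/ — single C goes to the following onset.
Syllabification: o.zugv.su.hi.
Syllable 4 is /hi/: onset /h/, nucleus /i/, coda ∅.

h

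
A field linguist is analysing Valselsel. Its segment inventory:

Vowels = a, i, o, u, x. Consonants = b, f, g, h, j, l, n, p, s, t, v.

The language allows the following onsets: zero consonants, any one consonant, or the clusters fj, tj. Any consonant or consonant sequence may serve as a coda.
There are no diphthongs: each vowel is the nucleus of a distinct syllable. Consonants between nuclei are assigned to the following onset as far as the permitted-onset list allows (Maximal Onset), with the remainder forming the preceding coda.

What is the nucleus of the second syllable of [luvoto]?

The vowels are u, o, o — 3 nuclei, so 3 syllables.
The second nucleus (vowel 2 from the left) is /o/.

o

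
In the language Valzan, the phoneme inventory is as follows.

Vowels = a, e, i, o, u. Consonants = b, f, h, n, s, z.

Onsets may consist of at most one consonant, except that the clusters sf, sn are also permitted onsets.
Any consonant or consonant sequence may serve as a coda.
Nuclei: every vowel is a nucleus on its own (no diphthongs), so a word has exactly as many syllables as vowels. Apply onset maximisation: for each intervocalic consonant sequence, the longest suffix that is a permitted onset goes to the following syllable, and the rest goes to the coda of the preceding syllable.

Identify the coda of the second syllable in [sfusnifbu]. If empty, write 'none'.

Vowels present: u, i, u; each is a nucleus, giving 3 syllables.
Between /u/ (V1) and /i/ (V2): /sn/ — entire cluster is a permitted onset → onset /sn/, coda ∅.
Between /i/ (V2) and /u/ (V3): /fb/; trying suffixes from longest down, /b/ is the first permitted one, so coda /f/ | onset /b/.
Syllabification: sfu.snif.bu.
Syllable 2 is /snif/: onset /sn/, nucleus /i/, coda /f/.

f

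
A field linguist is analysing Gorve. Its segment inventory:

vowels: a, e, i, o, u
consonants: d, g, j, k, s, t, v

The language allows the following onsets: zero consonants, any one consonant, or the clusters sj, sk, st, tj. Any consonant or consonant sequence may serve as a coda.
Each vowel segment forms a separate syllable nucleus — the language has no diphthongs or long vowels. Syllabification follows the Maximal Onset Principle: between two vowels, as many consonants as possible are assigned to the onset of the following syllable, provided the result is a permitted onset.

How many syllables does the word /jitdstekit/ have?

The vowels are i, e, i — 3 nuclei, so 3 syllables.

3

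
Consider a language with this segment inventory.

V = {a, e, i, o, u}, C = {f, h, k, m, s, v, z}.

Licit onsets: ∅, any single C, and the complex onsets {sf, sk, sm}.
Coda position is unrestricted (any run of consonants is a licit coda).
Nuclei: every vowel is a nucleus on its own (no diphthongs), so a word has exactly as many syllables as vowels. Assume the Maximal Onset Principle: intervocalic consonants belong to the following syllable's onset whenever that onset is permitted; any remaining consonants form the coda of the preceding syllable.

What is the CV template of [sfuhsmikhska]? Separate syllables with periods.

Nuclei (vowels): u, i, a → 3 syllables.
V1 /u/ – V2 /i/: /hsm/ — longest licit onset from the right is /sm/, leaving /h/ as coda.
V2 /i/ – V3 /a/: cluster /khsk/ — the longest permitted-onset suffix is /sk/; onset = /sk/, preceding coda = /kh/.
So the parse is sfuh.smikh.ska.
Mapping each syllable to C/V: /sfuh/ → CCVC, /smikh/ → CCVCC, /ska/ → CCV.

CCVC.CCVCC.CCV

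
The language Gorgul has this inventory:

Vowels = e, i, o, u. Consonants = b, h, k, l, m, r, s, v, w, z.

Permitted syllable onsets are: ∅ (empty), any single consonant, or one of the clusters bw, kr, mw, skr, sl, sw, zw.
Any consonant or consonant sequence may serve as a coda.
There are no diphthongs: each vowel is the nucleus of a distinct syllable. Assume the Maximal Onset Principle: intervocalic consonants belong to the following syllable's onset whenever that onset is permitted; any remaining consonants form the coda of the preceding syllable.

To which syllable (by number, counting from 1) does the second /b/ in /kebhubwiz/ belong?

3

The vowels are e, u, i — 3 nuclei, so 3 syllables.
Between /e/ (V1) and /u/ (V2): /bh/ — longest licit onset from the right is /h/, leaving /b/ as coda.
Between /u/ (V2) and /i/ (V3): /bw/ is a licit onset in full, so it all attaches to the next syllable.
Syllabification: keb.hu.bwiz.
The second /b/ is in the onset of syllable 3 (/bwiz/).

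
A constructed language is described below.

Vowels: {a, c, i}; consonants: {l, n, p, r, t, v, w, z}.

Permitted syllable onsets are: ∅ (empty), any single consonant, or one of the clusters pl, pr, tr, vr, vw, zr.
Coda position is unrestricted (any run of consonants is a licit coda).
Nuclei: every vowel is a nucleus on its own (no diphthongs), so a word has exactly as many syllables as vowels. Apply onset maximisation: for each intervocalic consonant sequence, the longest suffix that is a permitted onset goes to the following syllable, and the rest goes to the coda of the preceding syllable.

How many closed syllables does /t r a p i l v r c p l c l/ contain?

The vowels are a, i, c, c — 4 nuclei, so 4 syllables.
/a…i/ gap (V1→V2): /p/ is a single consonant, so it becomes the next onset.
/i…c/ gap (V2→V3): cluster /lvr/ — the longest permitted-onset suffix is /vr/; onset = /vr/, preceding coda = /l/.
/c…c/ gap (V3→V4): /pl/ — entire cluster is a permitted onset → onset /pl/, coda ∅.
Result: tra.pil.vrc.plcl.
Classifying each syllable: /tra/ (open), /pil/ (closed), /vrc/ (open), /plcl/ (closed).
Closed syllables: 2.

2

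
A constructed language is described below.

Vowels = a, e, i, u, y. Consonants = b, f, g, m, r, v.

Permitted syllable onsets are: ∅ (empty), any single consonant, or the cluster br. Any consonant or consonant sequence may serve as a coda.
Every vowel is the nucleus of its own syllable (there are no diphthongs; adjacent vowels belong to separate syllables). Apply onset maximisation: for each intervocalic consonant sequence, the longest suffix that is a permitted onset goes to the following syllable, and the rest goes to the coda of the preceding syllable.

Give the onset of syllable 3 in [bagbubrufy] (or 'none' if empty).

br

Nuclei (vowels): a, u, u, y → 4 syllables.
σ1/σ2 boundary: /gb/ splits as /g/ + /b/ (/b/ is the longest suffix that is a licit onset).
σ2/σ3 boundary: /br/ — entire cluster is a permitted onset → onset /br/, coda ∅.
σ3/σ4 boundary: just /f/ — single C goes to the following onset.
Syllabification: bag.bu.bru.fy.
Syllable 3 is /bru/: onset /br/, nucleus /u/, coda ∅.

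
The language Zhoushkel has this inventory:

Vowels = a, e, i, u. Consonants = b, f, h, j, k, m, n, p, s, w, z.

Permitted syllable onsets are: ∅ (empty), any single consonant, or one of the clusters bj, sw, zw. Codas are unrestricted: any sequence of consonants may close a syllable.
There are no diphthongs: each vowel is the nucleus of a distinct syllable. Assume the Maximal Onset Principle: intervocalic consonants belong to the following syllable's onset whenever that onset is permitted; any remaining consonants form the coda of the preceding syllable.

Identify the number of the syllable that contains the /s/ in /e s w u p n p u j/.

Vowels present: e, u, u; each is a nucleus, giving 3 syllables.
Between /e/ (V1) and /u/ (V2): cluster /sw/ — /sw/ is itself a permitted onset, so the whole cluster goes right; preceding coda = ∅.
Between /u/ (V2) and /u/ (V3): /pnp/ splits as /pn/ + /p/ (/p/ is the longest suffix that is a licit onset).
Syllabification: e.swupn.puj.
The /s/ is in the onset of syllable 2 (/swupn/).

2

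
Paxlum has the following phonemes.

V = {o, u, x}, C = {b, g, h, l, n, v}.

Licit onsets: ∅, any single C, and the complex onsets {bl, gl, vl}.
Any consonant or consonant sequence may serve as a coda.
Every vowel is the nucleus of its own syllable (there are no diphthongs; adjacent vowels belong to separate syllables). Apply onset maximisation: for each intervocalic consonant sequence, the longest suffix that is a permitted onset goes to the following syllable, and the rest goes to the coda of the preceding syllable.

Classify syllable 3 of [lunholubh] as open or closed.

Vowels present: u, o, u; each is a nucleus, giving 3 syllables.
Between /u/ (V1) and /o/ (V2): cluster /nh/ — the longest permitted-onset suffix is /h/; onset = /h/, preceding coda = /n/.
Between /o/ (V2) and /u/ (V3): /l/ is a single consonant, so it becomes the next onset.
Result: lun.ho.lubh.
Syllable 3 is /lubh/ with coda /bh/, so it is closed.

closed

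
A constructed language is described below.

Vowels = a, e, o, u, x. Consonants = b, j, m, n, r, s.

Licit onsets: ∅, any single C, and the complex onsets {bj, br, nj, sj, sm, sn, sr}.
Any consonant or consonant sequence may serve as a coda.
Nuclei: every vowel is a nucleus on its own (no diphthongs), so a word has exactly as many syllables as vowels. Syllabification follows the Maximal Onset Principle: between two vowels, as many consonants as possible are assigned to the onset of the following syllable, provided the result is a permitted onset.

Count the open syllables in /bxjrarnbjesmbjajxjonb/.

2

Nuclei (vowels): x, a, e, a, x, o → 6 syllables.
V1 /x/ – V2 /a/: /jr/ — longest licit onset from the right is /r/, leaving /j/ as coda.
V2 /a/ – V3 /e/: /rnbj/; trying suffixes from longest down, /bj/ is the first permitted one, so coda /rn/ | onset /bj/.
V3 /e/ – V4 /a/: /smbj/; trying suffixes from longest down, /bj/ is the first permitted one, so coda /sm/ | onset /bj/.
V4 /a/ – V5 /x/: /j/ is a single consonant, so it becomes the next onset.
V5 /x/ – V6 /o/: /j/ is a single consonant, so it becomes the next onset.
Result: bxj.rarn.bjesm.bja.jx.jonb.
Classifying each syllable: /bxj/ (closed), /rarn/ (closed), /bjesm/ (closed), /bja/ (open), /jx/ (open), /jonb/ (closed).
Open syllables: 2.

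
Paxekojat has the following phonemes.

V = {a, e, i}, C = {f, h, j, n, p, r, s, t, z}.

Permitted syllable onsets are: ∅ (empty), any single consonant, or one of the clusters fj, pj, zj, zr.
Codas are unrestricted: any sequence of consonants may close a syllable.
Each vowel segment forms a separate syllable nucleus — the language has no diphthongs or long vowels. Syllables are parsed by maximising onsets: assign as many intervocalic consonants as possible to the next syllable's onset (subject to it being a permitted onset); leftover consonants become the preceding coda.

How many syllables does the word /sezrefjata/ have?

Nuclei (vowels): e, e, a, a → 4 syllables.

4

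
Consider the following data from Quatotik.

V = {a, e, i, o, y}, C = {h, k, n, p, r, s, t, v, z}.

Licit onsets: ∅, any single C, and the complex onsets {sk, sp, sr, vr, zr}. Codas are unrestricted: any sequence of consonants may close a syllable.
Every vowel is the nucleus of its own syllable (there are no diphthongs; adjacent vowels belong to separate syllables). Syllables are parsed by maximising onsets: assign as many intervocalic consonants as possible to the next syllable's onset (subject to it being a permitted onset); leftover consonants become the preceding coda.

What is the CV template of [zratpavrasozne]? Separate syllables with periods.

Vowels present: a, a, a, o, e; each is a nucleus, giving 5 syllables.
V1 /a/ – V2 /a/: /tp/ splits as /t/ + /p/ (/p/ is the longest suffix that is a licit onset).
V2 /a/ – V3 /a/: /vr/ is a licit onset in full, so it all attaches to the next syllable.
V3 /a/ – V4 /o/: just /s/ — single C goes to the following onset.
V4 /o/ – V5 /e/: /zn/ — longest licit onset from the right is /n/, leaving /z/ as coda.
Result: zrat.pa.vra.soz.ne.
Mapping each syllable to C/V: /zrat/ → CCVC, /pa/ → CV, /vra/ → CCV, /soz/ → CVC, /ne/ → CV.

CCVC.CV.CCV.CVC.CV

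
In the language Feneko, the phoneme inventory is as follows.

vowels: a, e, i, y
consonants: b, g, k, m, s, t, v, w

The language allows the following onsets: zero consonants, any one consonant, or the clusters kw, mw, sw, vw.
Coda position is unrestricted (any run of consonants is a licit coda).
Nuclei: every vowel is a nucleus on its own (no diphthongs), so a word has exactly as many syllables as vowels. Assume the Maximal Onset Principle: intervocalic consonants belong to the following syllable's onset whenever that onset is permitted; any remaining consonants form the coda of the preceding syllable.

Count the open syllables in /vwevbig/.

0

The vowels are e, i — 2 nuclei, so 2 syllables.
Between /e/ (V1) and /i/ (V2): /vb/ splits as /v/ + /b/ (/b/ is the longest suffix that is a licit onset).
Result: vwev.big.
Classifying each syllable: /vwev/ (closed), /big/ (closed).
Open syllables: 0.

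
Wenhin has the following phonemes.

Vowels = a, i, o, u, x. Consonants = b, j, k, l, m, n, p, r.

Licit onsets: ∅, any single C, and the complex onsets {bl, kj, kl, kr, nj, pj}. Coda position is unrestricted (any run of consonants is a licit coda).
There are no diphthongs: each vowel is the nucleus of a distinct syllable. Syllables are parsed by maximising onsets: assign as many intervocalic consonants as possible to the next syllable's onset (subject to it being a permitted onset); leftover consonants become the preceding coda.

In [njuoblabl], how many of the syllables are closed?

Nuclei (vowels): u, o, a → 3 syllables.
σ1/σ2 boundary: hiatus — the boundary sits between the two vowels.
σ2/σ3 boundary: /bl/ is a licit onset in full, so it all attaches to the next syllable.
Syllabification: nju.o.blabl.
Classifying each syllable: /nju/ (open), /o/ (open), /blabl/ (closed).
Closed syllables: 1.

1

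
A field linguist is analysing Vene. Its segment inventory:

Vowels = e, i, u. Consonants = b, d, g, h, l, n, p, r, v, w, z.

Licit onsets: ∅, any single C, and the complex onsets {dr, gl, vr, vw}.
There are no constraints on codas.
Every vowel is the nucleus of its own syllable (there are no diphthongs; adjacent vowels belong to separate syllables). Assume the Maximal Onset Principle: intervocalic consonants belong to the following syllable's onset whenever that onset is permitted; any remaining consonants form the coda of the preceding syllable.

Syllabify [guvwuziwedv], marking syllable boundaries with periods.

Nuclei (vowels): u, u, i, e → 4 syllables.
V1 /u/ – V2 /u/: cluster /vw/ — /vw/ is itself a permitted onset, so the whole cluster goes right; preceding coda = ∅.
V2 /u/ – V3 /i/: /z/ is a single consonant, so it becomes the next onset.
V3 /i/ – V4 /e/: /w/ → onset of the next syllable (single consonants are always licit onsets).

gu.vwu.zi.wedv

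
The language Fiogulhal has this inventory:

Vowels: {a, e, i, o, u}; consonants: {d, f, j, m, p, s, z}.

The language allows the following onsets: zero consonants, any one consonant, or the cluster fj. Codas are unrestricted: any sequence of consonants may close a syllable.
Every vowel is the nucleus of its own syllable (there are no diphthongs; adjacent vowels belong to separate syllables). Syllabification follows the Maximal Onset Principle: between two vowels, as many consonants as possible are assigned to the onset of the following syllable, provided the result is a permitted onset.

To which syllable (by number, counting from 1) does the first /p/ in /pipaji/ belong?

1

The vowels are i, a, i — 3 nuclei, so 3 syllables.
σ1/σ2 boundary: /p/ → onset of the next syllable (single consonants are always licit onsets).
σ2/σ3 boundary: /j/ is a single consonant, so it becomes the next onset.
So the parse is pi.pa.ji.
The first /p/ is in the onset of syllable 1 (/pi/).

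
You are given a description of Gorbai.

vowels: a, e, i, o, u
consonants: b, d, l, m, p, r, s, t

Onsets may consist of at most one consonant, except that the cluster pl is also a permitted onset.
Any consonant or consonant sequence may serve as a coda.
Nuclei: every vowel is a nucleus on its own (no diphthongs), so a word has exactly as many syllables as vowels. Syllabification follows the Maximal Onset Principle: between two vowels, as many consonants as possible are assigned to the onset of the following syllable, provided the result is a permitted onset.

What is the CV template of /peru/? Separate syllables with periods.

CV.CV

Vowels present: e, u; each is a nucleus, giving 2 syllables.
/e…u/ gap (V1→V2): /r/ is a single consonant, so it becomes the next onset.
So the parse is pe.ru.
Mapping each syllable to C/V: /pe/ → CV, /ru/ → CV.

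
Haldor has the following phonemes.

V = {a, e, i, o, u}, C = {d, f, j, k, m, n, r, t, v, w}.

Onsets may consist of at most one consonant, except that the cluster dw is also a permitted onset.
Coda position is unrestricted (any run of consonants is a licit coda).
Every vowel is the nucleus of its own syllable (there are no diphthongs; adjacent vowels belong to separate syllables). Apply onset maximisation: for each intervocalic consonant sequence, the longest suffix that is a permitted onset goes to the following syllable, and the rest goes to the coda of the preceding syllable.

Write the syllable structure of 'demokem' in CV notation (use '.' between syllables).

CV.CV.CVC

Vowels present: e, o, e; each is a nucleus, giving 3 syllables.
/e…o/ gap (V1→V2): just /m/ — single C goes to the following onset.
/o…e/ gap (V2→V3): just /k/ — single C goes to the following onset.
Syllabification: de.mo.kem.
Mapping each syllable to C/V: /de/ → CV, /mo/ → CV, /kem/ → CVC.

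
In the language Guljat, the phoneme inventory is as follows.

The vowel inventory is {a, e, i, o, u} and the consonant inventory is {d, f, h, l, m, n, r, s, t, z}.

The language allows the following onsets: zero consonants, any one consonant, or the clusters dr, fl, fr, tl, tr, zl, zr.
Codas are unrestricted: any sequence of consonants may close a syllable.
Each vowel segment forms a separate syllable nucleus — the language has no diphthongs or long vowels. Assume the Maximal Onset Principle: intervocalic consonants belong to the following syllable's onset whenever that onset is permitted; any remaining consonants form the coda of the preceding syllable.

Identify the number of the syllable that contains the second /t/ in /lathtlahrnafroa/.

2

Nuclei (vowels): a, a, a, o, a → 5 syllables.
Between /a/ (V1) and /a/ (V2): cluster /thtl/ — the longest permitted-onset suffix is /tl/; onset = /tl/, preceding coda = /th/.
Between /a/ (V2) and /a/ (V3): cluster /hrn/ — the longest permitted-onset suffix is /n/; onset = /n/, preceding coda = /hr/.
Between /a/ (V3) and /o/ (V4): cluster /fr/ — /fr/ is itself a permitted onset, so the whole cluster goes right; preceding coda = ∅.
Between /o/ (V4) and /a/ (V5): no consonants, so the boundary falls immediately after /o/.
Result: lath.tlahr.na.fro.a.
The second /t/ is in the onset of syllable 2 (/tlahr/).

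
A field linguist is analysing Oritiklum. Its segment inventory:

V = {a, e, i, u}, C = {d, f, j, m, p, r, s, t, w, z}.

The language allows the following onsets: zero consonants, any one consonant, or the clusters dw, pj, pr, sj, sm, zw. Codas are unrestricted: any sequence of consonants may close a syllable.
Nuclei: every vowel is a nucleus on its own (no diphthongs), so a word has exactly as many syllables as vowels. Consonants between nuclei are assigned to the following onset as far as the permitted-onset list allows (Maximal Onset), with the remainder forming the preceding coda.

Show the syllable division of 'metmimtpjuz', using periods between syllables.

Vowels present: e, i, u; each is a nucleus, giving 3 syllables.
Between /e/ (V1) and /i/ (V2): /tm/ splits as /t/ + /m/ (/m/ is the longest suffix that is a licit onset).
Between /i/ (V2) and /u/ (V3): cluster /mtpj/ — the longest permitted-onset suffix is /pj/; onset = /pj/, preceding coda = /mt/.

met.mimt.pjuz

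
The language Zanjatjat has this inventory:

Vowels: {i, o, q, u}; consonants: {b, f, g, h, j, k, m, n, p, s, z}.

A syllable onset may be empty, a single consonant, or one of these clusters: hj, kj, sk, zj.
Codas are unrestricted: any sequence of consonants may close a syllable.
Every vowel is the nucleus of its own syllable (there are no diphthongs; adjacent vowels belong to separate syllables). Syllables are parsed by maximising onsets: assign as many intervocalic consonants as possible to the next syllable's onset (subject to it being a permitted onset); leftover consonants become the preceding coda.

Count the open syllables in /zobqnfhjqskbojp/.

Vowels present: o, q, q, o; each is a nucleus, giving 4 syllables.
/o…q/ gap (V1→V2): /b/ → onset of the next syllable (single consonants are always licit onsets).
/q…q/ gap (V2→V3): /nfhj/; trying suffixes from longest down, /hj/ is the first permitted one, so coda /nf/ | onset /hj/.
/q…o/ gap (V3→V4): /skb/ — longest licit onset from the right is /b/, leaving /sk/ as coda.
So the parse is zo.bqnf.hjqsk.bojp.
Classifying each syllable: /zo/ (open), /bqnf/ (closed), /hjqsk/ (closed), /bojp/ (closed).
Open syllables: 1.

1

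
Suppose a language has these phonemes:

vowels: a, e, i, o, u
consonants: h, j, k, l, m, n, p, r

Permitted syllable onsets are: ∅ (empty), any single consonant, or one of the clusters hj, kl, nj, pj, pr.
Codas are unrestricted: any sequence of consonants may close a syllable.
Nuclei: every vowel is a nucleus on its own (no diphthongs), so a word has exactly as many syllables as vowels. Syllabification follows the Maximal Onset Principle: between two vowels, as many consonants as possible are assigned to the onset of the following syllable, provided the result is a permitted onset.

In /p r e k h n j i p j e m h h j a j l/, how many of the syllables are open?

Vowels present: e, i, e, a; each is a nucleus, giving 4 syllables.
V1 /e/ – V2 /i/: /khnj/ — longest licit onset from the right is /nj/, leaving /kh/ as coda.
V2 /i/ – V3 /e/: /pj/ is a licit onset in full, so it all attaches to the next syllable.
V3 /e/ – V4 /a/: /mhhj/ splits as /mh/ + /hj/ (/hj/ is the longest suffix that is a licit onset).
Result: prekh.nji.pjemh.hjajl.
Classifying each syllable: /prekh/ (closed), /nji/ (open), /pjemh/ (closed), /hjajl/ (closed).
Open syllables: 1.

1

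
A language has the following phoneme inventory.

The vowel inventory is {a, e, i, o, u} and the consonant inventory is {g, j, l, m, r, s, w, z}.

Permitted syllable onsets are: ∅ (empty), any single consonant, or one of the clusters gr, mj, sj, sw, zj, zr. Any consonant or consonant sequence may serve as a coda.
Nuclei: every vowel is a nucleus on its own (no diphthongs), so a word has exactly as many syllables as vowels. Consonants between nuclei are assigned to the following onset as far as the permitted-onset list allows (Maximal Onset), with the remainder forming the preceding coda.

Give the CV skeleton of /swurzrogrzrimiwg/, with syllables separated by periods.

Nuclei (vowels): u, o, i, i → 4 syllables.
Between /u/ (V1) and /o/ (V2): cluster /rzr/ — the longest permitted-onset suffix is /zr/; onset = /zr/, preceding coda = /r/.
Between /o/ (V2) and /i/ (V3): cluster /grzr/ — the longest permitted-onset suffix is /zr/; onset = /zr/, preceding coda = /gr/.
Between /i/ (V3) and /i/ (V4): /m/ → onset of the next syllable (single consonants are always licit onsets).
Syllabification: swur.zrogr.zri.miwg.
Mapping each syllable to C/V: /swur/ → CCVC, /zrogr/ → CCVCC, /zri/ → CCV, /miwg/ → CVCC.

CCVC.CCVCC.CCV.CVCC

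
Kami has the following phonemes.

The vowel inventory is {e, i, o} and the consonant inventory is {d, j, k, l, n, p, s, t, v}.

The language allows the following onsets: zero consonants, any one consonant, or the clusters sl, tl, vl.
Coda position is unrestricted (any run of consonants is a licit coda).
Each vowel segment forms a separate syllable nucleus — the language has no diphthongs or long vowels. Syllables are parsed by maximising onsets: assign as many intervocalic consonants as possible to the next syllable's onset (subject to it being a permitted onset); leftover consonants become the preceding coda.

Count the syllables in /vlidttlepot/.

3

The vowels are i, e, o — 3 nuclei, so 3 syllables.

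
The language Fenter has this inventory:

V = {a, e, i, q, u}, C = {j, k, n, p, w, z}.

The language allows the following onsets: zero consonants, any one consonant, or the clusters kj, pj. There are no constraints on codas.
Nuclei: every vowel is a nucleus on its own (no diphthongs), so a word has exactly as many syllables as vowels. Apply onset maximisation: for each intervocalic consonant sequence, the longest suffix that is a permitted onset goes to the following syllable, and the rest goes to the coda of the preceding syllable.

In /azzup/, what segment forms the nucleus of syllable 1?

a

Vowels present: a, u; each is a nucleus, giving 2 syllables.
The first nucleus (vowel 1 from the left) is /a/.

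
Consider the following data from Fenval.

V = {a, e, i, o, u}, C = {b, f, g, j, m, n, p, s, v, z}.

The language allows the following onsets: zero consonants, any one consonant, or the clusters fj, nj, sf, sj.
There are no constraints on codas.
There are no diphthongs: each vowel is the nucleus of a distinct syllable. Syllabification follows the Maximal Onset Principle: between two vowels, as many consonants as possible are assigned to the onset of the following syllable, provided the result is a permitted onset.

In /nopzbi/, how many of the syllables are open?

The vowels are o, i — 2 nuclei, so 2 syllables.
Between /o/ (V1) and /i/ (V2): /pzb/ — longest licit onset from the right is /b/, leaving /pz/ as coda.
Result: nopz.bi.
Classifying each syllable: /nopz/ (closed), /bi/ (open).
Open syllables: 1.

1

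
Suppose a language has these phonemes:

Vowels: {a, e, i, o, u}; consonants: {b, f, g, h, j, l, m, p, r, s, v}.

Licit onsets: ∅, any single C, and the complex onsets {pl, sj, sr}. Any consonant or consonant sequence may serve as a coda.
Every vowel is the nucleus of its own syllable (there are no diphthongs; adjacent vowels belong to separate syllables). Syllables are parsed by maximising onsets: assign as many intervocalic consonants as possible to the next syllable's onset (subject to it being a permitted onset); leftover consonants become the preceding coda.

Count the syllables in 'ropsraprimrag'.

Vowels present: o, a, i, a; each is a nucleus, giving 4 syllables.

4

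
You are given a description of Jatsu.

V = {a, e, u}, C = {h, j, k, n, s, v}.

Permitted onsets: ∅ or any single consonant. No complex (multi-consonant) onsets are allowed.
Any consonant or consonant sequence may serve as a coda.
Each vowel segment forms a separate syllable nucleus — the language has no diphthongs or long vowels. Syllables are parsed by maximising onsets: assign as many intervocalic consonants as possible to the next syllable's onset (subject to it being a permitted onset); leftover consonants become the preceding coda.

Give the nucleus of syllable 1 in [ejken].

e

Nuclei (vowels): e, e → 2 syllables.
The first nucleus (vowel 1 from the left) is /e/.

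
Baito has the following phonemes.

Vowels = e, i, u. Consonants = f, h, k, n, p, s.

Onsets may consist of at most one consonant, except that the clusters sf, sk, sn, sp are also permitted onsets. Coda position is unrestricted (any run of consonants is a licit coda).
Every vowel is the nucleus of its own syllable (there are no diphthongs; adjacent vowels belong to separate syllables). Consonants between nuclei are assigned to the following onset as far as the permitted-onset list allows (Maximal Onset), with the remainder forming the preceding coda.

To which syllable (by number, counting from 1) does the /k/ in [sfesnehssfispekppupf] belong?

4

Vowels present: e, e, i, e, u; each is a nucleus, giving 5 syllables.
V1 /e/ – V2 /e/: cluster /sn/ — /sn/ is itself a permitted onset, so the whole cluster goes right; preceding coda = ∅.
V2 /e/ – V3 /i/: /hssf/ splits as /hs/ + /sf/ (/sf/ is the longest suffix that is a licit onset).
V3 /i/ – V4 /e/: /sp/ — entire cluster is a permitted onset → onset /sp/, coda ∅.
V4 /e/ – V5 /u/: /kpp/; trying suffixes from longest down, /p/ is the first permitted one, so coda /kp/ | onset /p/.
Syllabification: sfe.snehs.sfi.spekp.pupf.
The /k/ is in the coda of syllable 4 (/spekp/).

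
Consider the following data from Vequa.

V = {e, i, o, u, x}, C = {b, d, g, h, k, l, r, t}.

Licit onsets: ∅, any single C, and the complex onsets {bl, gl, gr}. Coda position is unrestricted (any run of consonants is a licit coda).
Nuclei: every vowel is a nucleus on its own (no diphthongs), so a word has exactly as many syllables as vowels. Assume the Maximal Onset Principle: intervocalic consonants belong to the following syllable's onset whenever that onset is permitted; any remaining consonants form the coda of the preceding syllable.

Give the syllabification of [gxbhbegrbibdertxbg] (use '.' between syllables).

Vowels present: x, e, i, e, x; each is a nucleus, giving 5 syllables.
V1 /x/ – V2 /e/: /bhb/ — longest licit onset from the right is /b/, leaving /bh/ as coda.
V2 /e/ – V3 /i/: /grb/ — longest licit onset from the right is /b/, leaving /gr/ as coda.
V3 /i/ – V4 /e/: /bd/; trying suffixes from longest down, /d/ is the first permitted one, so coda /b/ | onset /d/.
V4 /e/ – V5 /x/: cluster /rt/ — the longest permitted-onset suffix is /t/; onset = /t/, preceding coda = /r/.

gxbh.begr.bib.der.txbg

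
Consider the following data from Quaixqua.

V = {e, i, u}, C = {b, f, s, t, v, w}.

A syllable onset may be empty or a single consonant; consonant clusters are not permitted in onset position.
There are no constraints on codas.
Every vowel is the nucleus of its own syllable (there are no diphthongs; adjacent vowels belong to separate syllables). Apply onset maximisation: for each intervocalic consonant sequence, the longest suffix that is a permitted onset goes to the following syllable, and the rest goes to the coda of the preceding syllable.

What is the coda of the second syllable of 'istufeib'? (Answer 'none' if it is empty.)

Nuclei (vowels): i, u, e, i → 4 syllables.
/i…u/ gap (V1→V2): /st/; trying suffixes from longest down, /t/ is the first permitted one, so coda /s/ | onset /t/.
/u…e/ gap (V2→V3): just /f/ — single C goes to the following onset.
/e…i/ gap (V3→V4): no consonants, so the boundary falls immediately after /e/.
Result: is.tu.fe.ib.
Syllable 2 is /tu/: onset /t/, nucleus /u/, coda ∅.

none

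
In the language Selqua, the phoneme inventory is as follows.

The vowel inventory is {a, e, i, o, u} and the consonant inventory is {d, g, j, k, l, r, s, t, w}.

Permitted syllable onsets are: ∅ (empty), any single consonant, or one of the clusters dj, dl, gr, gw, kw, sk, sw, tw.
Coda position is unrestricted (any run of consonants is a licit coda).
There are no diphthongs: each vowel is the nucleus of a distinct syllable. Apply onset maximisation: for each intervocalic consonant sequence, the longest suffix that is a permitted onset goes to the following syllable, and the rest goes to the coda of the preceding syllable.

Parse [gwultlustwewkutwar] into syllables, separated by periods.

gwult.lus.twew.ku.twar

Nuclei (vowels): u, u, e, u, a → 5 syllables.
V1 /u/ – V2 /u/: cluster /ltl/ — the longest permitted-onset suffix is /l/; onset = /l/, preceding coda = /lt/.
V2 /u/ – V3 /e/: cluster /stw/ — the longest permitted-onset suffix is /tw/; onset = /tw/, preceding coda = /s/.
V3 /e/ – V4 /u/: cluster /wk/ — the longest permitted-onset suffix is /k/; onset = /k/, preceding coda = /w/.
V4 /u/ – V5 /a/: /tw/ — entire cluster is a permitted onset → onset /tw/, coda ∅.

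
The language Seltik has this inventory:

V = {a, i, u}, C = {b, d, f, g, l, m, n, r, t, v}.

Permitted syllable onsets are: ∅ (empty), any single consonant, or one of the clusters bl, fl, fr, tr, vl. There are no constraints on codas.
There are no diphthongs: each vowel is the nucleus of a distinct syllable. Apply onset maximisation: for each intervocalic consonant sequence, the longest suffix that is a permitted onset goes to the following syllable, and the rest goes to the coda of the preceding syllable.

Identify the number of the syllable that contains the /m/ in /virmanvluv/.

2

Nuclei (vowels): i, a, u → 3 syllables.
/i…a/ gap (V1→V2): cluster /rm/ — the longest permitted-onset suffix is /m/; onset = /m/, preceding coda = /r/.
/a…u/ gap (V2→V3): /nvl/ — longest licit onset from the right is /vl/, leaving /n/ as coda.
So the parse is vir.man.vluv.
The /m/ is in the onset of syllable 2 (/man/).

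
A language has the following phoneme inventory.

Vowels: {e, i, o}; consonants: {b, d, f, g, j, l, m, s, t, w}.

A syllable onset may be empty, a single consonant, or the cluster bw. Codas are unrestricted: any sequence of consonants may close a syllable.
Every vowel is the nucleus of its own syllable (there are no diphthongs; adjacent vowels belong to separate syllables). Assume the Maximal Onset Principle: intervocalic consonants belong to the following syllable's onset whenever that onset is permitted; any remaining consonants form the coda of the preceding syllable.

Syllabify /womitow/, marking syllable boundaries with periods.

Vowels present: o, i, o; each is a nucleus, giving 3 syllables.
V1 /o/ – V2 /i/: /m/ → onset of the next syllable (single consonants are always licit onsets).
V2 /i/ – V3 /o/: /t/ is a single consonant, so it becomes the next onset.

wo.mi.tow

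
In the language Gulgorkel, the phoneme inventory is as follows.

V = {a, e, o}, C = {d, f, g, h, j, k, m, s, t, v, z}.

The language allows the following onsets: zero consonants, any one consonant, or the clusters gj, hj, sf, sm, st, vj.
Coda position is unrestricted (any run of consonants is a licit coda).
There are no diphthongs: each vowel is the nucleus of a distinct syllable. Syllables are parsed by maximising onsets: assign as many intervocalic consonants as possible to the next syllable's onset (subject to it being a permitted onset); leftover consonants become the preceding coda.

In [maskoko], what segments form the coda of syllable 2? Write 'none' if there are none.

The vowels are a, o, o — 3 nuclei, so 3 syllables.
V1 /a/ – V2 /o/: /sk/ splits as /s/ + /k/ (/k/ is the longest suffix that is a licit onset).
V2 /o/ – V3 /o/: /k/ → onset of the next syllable (single consonants are always licit onsets).
Putting it together: mas.ko.ko.
Syllable 2 is /ko/: onset /k/, nucleus /o/, coda ∅.

none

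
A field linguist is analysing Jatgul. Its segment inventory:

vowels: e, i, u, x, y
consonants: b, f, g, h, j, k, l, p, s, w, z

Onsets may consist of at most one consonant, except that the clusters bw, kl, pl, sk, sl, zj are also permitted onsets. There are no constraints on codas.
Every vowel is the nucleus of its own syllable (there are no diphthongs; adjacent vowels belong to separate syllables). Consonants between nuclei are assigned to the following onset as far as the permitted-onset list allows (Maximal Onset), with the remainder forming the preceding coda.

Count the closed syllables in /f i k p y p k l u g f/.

3

The vowels are i, y, u — 3 nuclei, so 3 syllables.
V1 /i/ – V2 /y/: cluster /kp/ — the longest permitted-onset suffix is /p/; onset = /p/, preceding coda = /k/.
V2 /y/ – V3 /u/: /pkl/ — longest licit onset from the right is /kl/, leaving /p/ as coda.
Putting it together: fik.pyp.klugf.
Classifying each syllable: /fik/ (closed), /pyp/ (closed), /klugf/ (closed).
Closed syllables: 3.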